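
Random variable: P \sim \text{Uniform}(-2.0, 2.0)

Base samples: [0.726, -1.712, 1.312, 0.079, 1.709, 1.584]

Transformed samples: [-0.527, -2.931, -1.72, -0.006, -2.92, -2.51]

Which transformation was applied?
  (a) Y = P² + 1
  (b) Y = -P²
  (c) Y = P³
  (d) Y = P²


Checking option (b) Y = -P²:
  P = 0.726 -> Y = -0.527 ✓
  P = -1.712 -> Y = -2.931 ✓
  P = 1.312 -> Y = -1.72 ✓
All samples match this transformation.

(b) -P²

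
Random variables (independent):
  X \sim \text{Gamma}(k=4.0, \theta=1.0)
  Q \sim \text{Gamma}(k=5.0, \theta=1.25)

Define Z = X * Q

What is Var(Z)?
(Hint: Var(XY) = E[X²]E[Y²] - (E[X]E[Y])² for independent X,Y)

Var(XY) = E[X²]E[Y²] - (E[X]E[Y])²
E[X] = 4, Var(X) = 4
E[Q] = 6.25, Var(Q) = 7.8125
E[X²] = 4 + 4² = 20
E[Q²] = 7.8125 + 6.25² = 46.875
Var(Z) = 20*46.875 - (4*6.25)²
= 937.5 - 625 = 312.5

312.5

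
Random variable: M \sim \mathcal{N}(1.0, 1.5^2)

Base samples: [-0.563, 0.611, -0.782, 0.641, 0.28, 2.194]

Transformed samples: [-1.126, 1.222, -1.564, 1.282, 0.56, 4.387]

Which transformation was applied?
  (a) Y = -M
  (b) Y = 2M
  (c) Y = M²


Checking option (b) Y = 2M:
  M = -0.563 -> Y = -1.126 ✓
  M = 0.611 -> Y = 1.222 ✓
  M = -0.782 -> Y = -1.564 ✓
All samples match this transformation.

(b) 2M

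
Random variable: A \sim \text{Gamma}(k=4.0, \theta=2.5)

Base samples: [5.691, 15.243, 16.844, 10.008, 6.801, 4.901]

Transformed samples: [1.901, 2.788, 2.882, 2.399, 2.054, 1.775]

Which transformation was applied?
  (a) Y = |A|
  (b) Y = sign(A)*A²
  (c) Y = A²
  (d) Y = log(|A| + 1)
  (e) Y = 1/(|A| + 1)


Checking option (d) Y = log(|A| + 1):
  A = 5.691 -> Y = 1.901 ✓
  A = 15.243 -> Y = 2.788 ✓
  A = 16.844 -> Y = 2.882 ✓
All samples match this transformation.

(d) log(|A| + 1)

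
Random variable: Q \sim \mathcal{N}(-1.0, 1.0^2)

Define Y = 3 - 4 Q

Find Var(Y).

For Y = aQ + b: Var(Y) = a² * Var(Q)
Var(Q) = 1.0^2 = 1
Var(Y) = (-4)² * 1 = 16 * 1 = 16

16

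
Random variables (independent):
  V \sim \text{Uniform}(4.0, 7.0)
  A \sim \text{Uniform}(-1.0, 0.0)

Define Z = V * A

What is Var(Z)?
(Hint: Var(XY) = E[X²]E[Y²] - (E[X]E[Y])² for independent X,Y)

Var(XY) = E[X²]E[Y²] - (E[X]E[Y])²
E[V] = 5.5, Var(V) = 0.75
E[A] = -0.5, Var(A) = 0.083333333
E[V²] = 0.75 + 5.5² = 31
E[A²] = 0.083333333 + (-0.5)² = 0.33333333
Var(Z) = 31*0.33333333 - (5.5*(-0.5))²
= 10.333333 - 7.5625 = 2.7708333

2.7708333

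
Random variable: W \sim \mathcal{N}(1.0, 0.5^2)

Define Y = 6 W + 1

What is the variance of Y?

For Y = aW + b: Var(Y) = a² * Var(W)
Var(W) = 0.5^2 = 0.25
Var(Y) = 6² * 0.25 = 36 * 0.25 = 9

9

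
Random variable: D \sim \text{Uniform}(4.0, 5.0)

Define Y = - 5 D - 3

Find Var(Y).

For Y = aD + b: Var(Y) = a² * Var(D)
Var(D) = (5 - 4)^2/12 = 0.083333333
Var(Y) = (-5)² * 0.083333333 = 25 * 0.083333333 = 2.0833333

2.0833333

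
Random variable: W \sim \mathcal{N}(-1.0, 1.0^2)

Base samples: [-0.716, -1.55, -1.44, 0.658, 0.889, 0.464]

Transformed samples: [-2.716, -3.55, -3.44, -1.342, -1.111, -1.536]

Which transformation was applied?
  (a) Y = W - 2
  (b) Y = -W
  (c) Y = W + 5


Checking option (a) Y = W - 2:
  W = -0.716 -> Y = -2.716 ✓
  W = -1.55 -> Y = -3.55 ✓
  W = -1.44 -> Y = -3.44 ✓
All samples match this transformation.

(a) W - 2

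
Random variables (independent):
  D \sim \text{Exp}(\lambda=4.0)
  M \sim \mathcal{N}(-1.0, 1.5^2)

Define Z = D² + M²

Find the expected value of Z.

E[Z] = E[D²] + E[M²]
E[D²] = Var(D) + E[D]² = 0.0625 + 0.0625 = 0.125
E[M²] = Var(M) + E[M]² = 2.25 + 1 = 3.25
E[Z] = 0.125 + 3.25 = 3.375

3.375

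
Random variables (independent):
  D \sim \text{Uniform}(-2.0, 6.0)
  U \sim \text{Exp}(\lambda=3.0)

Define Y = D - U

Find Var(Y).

For independent RVs: Var(aX + bY) = a²Var(X) + b²Var(Y)
Var(D) = 5.3333333
Var(U) = 0.11111111
Var(Y) = 1²*5.3333333 + (-1)²*0.11111111
= 1*5.3333333 + 1*0.11111111 = 5.4444444

5.4444444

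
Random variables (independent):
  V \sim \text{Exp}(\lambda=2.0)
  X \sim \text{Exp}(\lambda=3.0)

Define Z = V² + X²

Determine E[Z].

E[Z] = E[V²] + E[X²]
E[V²] = Var(V) + E[V]² = 0.25 + 0.25 = 0.5
E[X²] = Var(X) + E[X]² = 0.11111111 + 0.11111111 = 0.22222222
E[Z] = 0.5 + 0.22222222 = 0.72222222

0.72222222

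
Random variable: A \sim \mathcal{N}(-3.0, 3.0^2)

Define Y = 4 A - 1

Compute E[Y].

For Y = 4A - 1:
E[Y] = 4 * E[A] - 1
E[A] = -3.0 = -3
E[Y] = 4 * (-3) - 1 = -13

-13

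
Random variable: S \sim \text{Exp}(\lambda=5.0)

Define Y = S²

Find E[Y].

E[S²] = Var(S) + (E[S])² = 0.04 + 0.04 = 0.08

0.08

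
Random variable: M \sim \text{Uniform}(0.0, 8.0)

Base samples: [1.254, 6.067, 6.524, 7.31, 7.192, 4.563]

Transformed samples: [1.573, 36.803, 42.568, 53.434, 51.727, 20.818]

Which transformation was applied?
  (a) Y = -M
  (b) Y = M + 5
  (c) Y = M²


Checking option (c) Y = M²:
  M = 1.254 -> Y = 1.573 ✓
  M = 6.067 -> Y = 36.803 ✓
  M = 6.524 -> Y = 42.568 ✓
All samples match this transformation.

(c) M²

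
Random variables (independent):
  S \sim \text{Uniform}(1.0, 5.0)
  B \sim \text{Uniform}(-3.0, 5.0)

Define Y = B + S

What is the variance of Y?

For independent RVs: Var(aX + bY) = a²Var(X) + b²Var(Y)
Var(S) = 1.3333333
Var(B) = 5.3333333
Var(Y) = 1²*1.3333333 + 1²*5.3333333
= 1*1.3333333 + 1*5.3333333 = 6.6666667

6.6666667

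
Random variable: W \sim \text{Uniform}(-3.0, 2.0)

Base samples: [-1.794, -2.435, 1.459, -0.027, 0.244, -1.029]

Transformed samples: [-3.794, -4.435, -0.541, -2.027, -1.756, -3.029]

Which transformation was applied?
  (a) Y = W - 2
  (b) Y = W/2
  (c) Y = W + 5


Checking option (a) Y = W - 2:
  W = -1.794 -> Y = -3.794 ✓
  W = -2.435 -> Y = -4.435 ✓
  W = 1.459 -> Y = -0.541 ✓
All samples match this transformation.

(a) W - 2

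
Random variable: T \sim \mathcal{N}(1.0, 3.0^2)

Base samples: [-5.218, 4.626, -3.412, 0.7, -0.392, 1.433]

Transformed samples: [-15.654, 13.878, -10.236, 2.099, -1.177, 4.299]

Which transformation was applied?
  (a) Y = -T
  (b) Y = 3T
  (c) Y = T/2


Checking option (b) Y = 3T:
  T = -5.218 -> Y = -15.654 ✓
  T = 4.626 -> Y = 13.878 ✓
  T = -3.412 -> Y = -10.236 ✓
All samples match this transformation.

(b) 3T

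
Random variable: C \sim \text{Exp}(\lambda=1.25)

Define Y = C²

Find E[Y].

E[C²] = Var(C) + (E[C])² = 0.64 + 0.64 = 1.28

1.28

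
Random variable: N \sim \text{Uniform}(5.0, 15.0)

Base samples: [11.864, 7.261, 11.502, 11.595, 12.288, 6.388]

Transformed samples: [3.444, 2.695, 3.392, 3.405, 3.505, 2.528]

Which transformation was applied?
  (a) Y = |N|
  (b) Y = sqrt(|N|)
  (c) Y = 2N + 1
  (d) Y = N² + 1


Checking option (b) Y = sqrt(|N|):
  N = 11.864 -> Y = 3.444 ✓
  N = 7.261 -> Y = 2.695 ✓
  N = 11.502 -> Y = 3.392 ✓
All samples match this transformation.

(b) sqrt(|N|)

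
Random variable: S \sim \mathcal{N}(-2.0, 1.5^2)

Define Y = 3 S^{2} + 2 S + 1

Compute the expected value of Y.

E[Y] = 3*E[S²] + 2*E[S] + 1
E[S] = -2
E[S²] = Var(S) + (E[S])² = 2.25 + 4 = 6.25
E[Y] = 3*6.25 + 2*(-2) + 1 = 15.75

15.75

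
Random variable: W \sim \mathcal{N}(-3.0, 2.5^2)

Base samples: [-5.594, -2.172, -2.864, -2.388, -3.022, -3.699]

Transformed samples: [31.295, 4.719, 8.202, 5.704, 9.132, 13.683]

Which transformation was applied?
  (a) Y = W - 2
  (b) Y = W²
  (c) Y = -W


Checking option (b) Y = W²:
  W = -5.594 -> Y = 31.295 ✓
  W = -2.172 -> Y = 4.719 ✓
  W = -2.864 -> Y = 8.202 ✓
All samples match this transformation.

(b) W²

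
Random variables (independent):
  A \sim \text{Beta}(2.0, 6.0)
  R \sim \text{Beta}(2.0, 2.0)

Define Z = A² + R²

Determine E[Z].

E[Z] = E[A²] + E[R²]
E[A²] = Var(A) + E[A]² = 0.020833333 + 0.0625 = 0.083333333
E[R²] = Var(R) + E[R]² = 0.05 + 0.25 = 0.3
E[Z] = 0.083333333 + 0.3 = 0.38333333

0.38333333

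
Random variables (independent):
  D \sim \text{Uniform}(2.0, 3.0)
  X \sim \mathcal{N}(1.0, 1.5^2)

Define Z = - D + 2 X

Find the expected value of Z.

E[Z] = -1*E[D] + 2*E[X]
E[D] = 2.5
E[X] = 1
E[Z] = -1*2.5 + 2*1 = -0.5

-0.5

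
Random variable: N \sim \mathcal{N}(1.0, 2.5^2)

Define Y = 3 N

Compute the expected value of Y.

For Y = 3N:
E[Y] = 3 * E[N]
E[N] = 1.0 = 1
E[Y] = 3 * 1 = 3

3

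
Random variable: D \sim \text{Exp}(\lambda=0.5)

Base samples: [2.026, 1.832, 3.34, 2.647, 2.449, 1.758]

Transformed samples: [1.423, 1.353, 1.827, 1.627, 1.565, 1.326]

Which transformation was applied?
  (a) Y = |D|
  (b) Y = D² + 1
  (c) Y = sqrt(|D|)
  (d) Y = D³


Checking option (c) Y = sqrt(|D|):
  D = 2.026 -> Y = 1.423 ✓
  D = 1.832 -> Y = 1.353 ✓
  D = 3.34 -> Y = 1.827 ✓
All samples match this transformation.

(c) sqrt(|D|)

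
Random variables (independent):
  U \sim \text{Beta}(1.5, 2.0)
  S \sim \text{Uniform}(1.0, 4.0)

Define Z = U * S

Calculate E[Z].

For independent RVs: E[XY] = E[X]*E[Y]
E[U] = 0.42857143
E[S] = 2.5
E[Z] = 0.42857143 * 2.5 = 1.0714286

1.0714286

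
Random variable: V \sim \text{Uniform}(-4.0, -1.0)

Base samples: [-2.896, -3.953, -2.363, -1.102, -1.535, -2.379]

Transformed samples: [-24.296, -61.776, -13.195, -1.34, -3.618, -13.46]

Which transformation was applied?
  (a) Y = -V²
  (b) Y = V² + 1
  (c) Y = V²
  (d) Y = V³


Checking option (d) Y = V³:
  V = -2.896 -> Y = -24.296 ✓
  V = -3.953 -> Y = -61.776 ✓
  V = -2.363 -> Y = -13.195 ✓
All samples match this transformation.

(d) V³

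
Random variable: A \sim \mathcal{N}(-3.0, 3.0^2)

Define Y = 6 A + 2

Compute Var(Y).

For Y = aA + b: Var(Y) = a² * Var(A)
Var(A) = 3.0^2 = 9
Var(Y) = 6² * 9 = 36 * 9 = 324

324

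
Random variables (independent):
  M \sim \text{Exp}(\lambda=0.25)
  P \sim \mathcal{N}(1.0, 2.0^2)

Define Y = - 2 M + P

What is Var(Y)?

For independent RVs: Var(aX + bY) = a²Var(X) + b²Var(Y)
Var(M) = 16
Var(P) = 4
Var(Y) = (-2)²*16 + 1²*4
= 4*16 + 1*4 = 68

68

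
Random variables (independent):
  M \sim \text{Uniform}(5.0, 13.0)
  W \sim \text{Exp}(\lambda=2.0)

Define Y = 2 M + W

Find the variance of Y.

For independent RVs: Var(aX + bY) = a²Var(X) + b²Var(Y)
Var(M) = 5.3333333
Var(W) = 0.25
Var(Y) = 2²*5.3333333 + 1²*0.25
= 4*5.3333333 + 1*0.25 = 21.583333

21.583333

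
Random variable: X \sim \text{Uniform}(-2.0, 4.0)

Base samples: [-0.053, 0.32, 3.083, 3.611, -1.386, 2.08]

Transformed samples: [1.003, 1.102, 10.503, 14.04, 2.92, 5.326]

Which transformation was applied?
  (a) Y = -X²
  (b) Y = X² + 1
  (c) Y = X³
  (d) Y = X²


Checking option (b) Y = X² + 1:
  X = -0.053 -> Y = 1.003 ✓
  X = 0.32 -> Y = 1.102 ✓
  X = 3.083 -> Y = 10.503 ✓
All samples match this transformation.

(b) X² + 1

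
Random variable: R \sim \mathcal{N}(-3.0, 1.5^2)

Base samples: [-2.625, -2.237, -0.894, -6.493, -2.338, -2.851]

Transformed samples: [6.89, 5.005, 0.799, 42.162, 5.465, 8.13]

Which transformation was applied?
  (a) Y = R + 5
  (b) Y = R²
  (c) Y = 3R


Checking option (b) Y = R²:
  R = -2.625 -> Y = 6.89 ✓
  R = -2.237 -> Y = 5.005 ✓
  R = -0.894 -> Y = 0.799 ✓
All samples match this transformation.

(b) R²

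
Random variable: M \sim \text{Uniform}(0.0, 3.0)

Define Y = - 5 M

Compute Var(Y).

For Y = aM + b: Var(Y) = a² * Var(M)
Var(M) = (3 - 0)^2/12 = 0.75
Var(Y) = (-5)² * 0.75 = 25 * 0.75 = 18.75

18.75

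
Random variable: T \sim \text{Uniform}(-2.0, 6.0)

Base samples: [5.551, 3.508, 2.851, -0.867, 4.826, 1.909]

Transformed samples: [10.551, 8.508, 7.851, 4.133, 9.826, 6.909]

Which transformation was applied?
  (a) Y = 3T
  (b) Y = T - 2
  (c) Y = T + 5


Checking option (c) Y = T + 5:
  T = 5.551 -> Y = 10.551 ✓
  T = 3.508 -> Y = 8.508 ✓
  T = 2.851 -> Y = 7.851 ✓
All samples match this transformation.

(c) T + 5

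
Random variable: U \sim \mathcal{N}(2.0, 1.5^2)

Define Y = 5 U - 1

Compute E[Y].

For Y = 5U - 1:
E[Y] = 5 * E[U] - 1
E[U] = 2.0 = 2
E[Y] = 5 * 2 - 1 = 9

9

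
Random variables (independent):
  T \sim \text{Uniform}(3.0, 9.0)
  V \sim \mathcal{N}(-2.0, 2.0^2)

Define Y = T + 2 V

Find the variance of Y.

For independent RVs: Var(aX + bY) = a²Var(X) + b²Var(Y)
Var(T) = 3
Var(V) = 4
Var(Y) = 1²*3 + 2²*4
= 1*3 + 4*4 = 19

19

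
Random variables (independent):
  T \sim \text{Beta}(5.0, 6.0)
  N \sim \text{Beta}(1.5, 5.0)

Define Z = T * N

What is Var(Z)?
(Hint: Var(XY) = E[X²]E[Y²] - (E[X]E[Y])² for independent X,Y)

Var(XY) = E[X²]E[Y²] - (E[X]E[Y])²
E[T] = 0.45454545, Var(T) = 0.020661157
E[N] = 0.23076923, Var(N) = 0.023668639
E[T²] = 0.020661157 + 0.45454545² = 0.22727273
E[N²] = 0.023668639 + 0.23076923² = 0.076923077
Var(Z) = 0.22727273*0.076923077 - (0.45454545*0.23076923)²
= 0.017482517 - 0.011002983 = 0.0064795345

0.0064795345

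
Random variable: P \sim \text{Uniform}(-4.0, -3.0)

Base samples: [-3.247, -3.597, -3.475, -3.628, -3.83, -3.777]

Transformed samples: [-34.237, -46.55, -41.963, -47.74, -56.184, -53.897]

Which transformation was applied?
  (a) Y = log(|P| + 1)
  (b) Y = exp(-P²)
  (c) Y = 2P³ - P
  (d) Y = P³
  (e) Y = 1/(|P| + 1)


Checking option (d) Y = P³:
  P = -3.247 -> Y = -34.237 ✓
  P = -3.597 -> Y = -46.55 ✓
  P = -3.475 -> Y = -41.963 ✓
All samples match this transformation.

(d) P³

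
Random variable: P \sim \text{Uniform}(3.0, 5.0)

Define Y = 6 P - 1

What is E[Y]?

For Y = 6P - 1:
E[Y] = 6 * E[P] - 1
E[P] = (3 + 5)/2 = 4
E[Y] = 6 * 4 - 1 = 23

23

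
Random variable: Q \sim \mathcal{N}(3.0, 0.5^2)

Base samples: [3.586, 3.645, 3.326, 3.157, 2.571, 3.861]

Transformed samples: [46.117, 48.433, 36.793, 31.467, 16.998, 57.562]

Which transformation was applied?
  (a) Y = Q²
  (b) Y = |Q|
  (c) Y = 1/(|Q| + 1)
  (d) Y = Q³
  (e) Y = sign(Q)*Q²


Checking option (d) Y = Q³:
  Q = 3.586 -> Y = 46.117 ✓
  Q = 3.645 -> Y = 48.433 ✓
  Q = 3.326 -> Y = 36.793 ✓
All samples match this transformation.

(d) Q³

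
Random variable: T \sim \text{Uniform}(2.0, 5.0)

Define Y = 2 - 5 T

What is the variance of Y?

For Y = aT + b: Var(Y) = a² * Var(T)
Var(T) = (5 - 2)^2/12 = 0.75
Var(Y) = (-5)² * 0.75 = 25 * 0.75 = 18.75

18.75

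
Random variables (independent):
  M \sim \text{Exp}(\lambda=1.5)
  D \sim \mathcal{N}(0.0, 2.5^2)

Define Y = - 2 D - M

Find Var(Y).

For independent RVs: Var(aX + bY) = a²Var(X) + b²Var(Y)
Var(M) = 0.44444444
Var(D) = 6.25
Var(Y) = (-1)²*0.44444444 + (-2)²*6.25
= 1*0.44444444 + 4*6.25 = 25.444444

25.444444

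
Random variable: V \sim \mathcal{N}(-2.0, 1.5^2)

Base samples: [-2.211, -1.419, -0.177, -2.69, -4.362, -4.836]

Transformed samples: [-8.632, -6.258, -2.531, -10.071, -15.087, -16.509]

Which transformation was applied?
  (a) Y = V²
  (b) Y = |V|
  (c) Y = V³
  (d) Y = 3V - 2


Checking option (d) Y = 3V - 2:
  V = -2.211 -> Y = -8.632 ✓
  V = -1.419 -> Y = -6.258 ✓
  V = -0.177 -> Y = -2.531 ✓
All samples match this transformation.

(d) 3V - 2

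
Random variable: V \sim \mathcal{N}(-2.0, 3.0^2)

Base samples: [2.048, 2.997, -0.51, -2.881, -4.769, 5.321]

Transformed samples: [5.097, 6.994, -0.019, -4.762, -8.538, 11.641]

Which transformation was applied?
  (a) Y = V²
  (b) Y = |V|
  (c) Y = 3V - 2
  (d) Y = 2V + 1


Checking option (d) Y = 2V + 1:
  V = 2.048 -> Y = 5.097 ✓
  V = 2.997 -> Y = 6.994 ✓
  V = -0.51 -> Y = -0.019 ✓
All samples match this transformation.

(d) 2V + 1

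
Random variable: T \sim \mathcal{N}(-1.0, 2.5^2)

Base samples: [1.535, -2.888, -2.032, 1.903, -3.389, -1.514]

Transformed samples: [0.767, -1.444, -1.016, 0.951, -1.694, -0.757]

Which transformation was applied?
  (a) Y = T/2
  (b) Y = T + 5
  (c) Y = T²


Checking option (a) Y = T/2:
  T = 1.535 -> Y = 0.767 ✓
  T = -2.888 -> Y = -1.444 ✓
  T = -2.032 -> Y = -1.016 ✓
All samples match this transformation.

(a) T/2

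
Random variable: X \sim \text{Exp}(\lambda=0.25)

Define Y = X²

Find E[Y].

Using E[X²] = Var(X) + (E[X])²:
E[X] = 4
Var(X) = 1/0.25^2 = 16
E[X²] = 16 + 4² = 16 + 16 = 32

32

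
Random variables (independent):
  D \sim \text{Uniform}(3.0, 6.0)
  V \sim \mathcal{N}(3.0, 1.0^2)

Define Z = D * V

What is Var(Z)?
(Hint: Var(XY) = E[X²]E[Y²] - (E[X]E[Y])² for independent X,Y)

Var(XY) = E[X²]E[Y²] - (E[X]E[Y])²
E[D] = 4.5, Var(D) = 0.75
E[V] = 3, Var(V) = 1
E[D²] = 0.75 + 4.5² = 21
E[V²] = 1 + 3² = 10
Var(Z) = 21*10 - (4.5*3)²
= 210 - 182.25 = 27.75

27.75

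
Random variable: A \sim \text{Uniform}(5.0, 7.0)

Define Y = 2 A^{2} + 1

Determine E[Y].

E[Y] = 2*E[A²] + 1
E[A] = 6
E[A²] = Var(A) + (E[A])² = 0.33333333 + 36 = 36.333333
E[Y] = 2*36.333333 + 1 = 73.666667

73.666667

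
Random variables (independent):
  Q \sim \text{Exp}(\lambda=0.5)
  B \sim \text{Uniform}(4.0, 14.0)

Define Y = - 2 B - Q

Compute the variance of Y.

For independent RVs: Var(aX + bY) = a²Var(X) + b²Var(Y)
Var(Q) = 4
Var(B) = 8.3333333
Var(Y) = (-1)²*4 + (-2)²*8.3333333
= 1*4 + 4*8.3333333 = 37.333333

37.333333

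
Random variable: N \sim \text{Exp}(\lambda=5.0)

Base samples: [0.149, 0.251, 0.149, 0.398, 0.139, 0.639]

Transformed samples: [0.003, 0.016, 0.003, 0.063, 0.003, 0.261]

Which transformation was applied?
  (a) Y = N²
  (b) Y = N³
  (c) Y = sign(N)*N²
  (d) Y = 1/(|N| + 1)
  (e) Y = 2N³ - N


Checking option (b) Y = N³:
  N = 0.149 -> Y = 0.003 ✓
  N = 0.251 -> Y = 0.016 ✓
  N = 0.149 -> Y = 0.003 ✓
All samples match this transformation.

(b) N³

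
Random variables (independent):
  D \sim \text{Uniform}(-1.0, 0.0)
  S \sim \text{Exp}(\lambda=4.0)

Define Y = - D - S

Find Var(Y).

For independent RVs: Var(aX + bY) = a²Var(X) + b²Var(Y)
Var(D) = 0.083333333
Var(S) = 0.0625
Var(Y) = (-1)²*0.083333333 + (-1)²*0.0625
= 1*0.083333333 + 1*0.0625 = 0.14583333

0.14583333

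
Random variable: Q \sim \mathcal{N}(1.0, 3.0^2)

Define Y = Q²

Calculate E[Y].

E[Q²] = Var(Q) + (E[Q])² = 9 + 1 = 10

10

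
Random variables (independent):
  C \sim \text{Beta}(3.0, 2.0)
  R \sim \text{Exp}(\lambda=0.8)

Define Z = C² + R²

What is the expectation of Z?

E[Z] = E[C²] + E[R²]
E[C²] = Var(C) + E[C]² = 0.04 + 0.36 = 0.4
E[R²] = Var(R) + E[R]² = 1.5625 + 1.5625 = 3.125
E[Z] = 0.4 + 3.125 = 3.525

3.525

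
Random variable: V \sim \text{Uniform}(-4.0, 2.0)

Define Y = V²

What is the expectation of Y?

E[V²] = Var(V) + (E[V])² = 3 + 1 = 4

4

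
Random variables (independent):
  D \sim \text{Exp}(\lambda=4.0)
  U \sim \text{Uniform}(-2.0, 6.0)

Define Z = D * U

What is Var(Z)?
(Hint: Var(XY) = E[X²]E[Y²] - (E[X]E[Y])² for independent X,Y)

Var(XY) = E[X²]E[Y²] - (E[X]E[Y])²
E[D] = 0.25, Var(D) = 0.0625
E[U] = 2, Var(U) = 5.3333333
E[D²] = 0.0625 + 0.25² = 0.125
E[U²] = 5.3333333 + 2² = 9.3333333
Var(Z) = 0.125*9.3333333 - (0.25*2)²
= 1.1666667 - 0.25 = 0.91666667

0.91666667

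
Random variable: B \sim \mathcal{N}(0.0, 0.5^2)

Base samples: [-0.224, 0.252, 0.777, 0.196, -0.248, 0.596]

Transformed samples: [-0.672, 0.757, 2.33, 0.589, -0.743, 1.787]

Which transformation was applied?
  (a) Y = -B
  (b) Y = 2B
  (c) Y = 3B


Checking option (c) Y = 3B:
  B = -0.224 -> Y = -0.672 ✓
  B = 0.252 -> Y = 0.757 ✓
  B = 0.777 -> Y = 2.33 ✓
All samples match this transformation.

(c) 3B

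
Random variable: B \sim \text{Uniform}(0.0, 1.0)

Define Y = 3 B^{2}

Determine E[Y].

E[Y] = 3*E[B²]
E[B] = 0.5
E[B²] = Var(B) + (E[B])² = 0.083333333 + 0.25 = 0.33333333
E[Y] = 3*0.33333333 = 1

1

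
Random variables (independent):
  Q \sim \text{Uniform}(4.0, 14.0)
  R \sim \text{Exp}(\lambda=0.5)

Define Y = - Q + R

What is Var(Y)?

For independent RVs: Var(aX + bY) = a²Var(X) + b²Var(Y)
Var(Q) = 8.3333333
Var(R) = 4
Var(Y) = (-1)²*8.3333333 + 1²*4
= 1*8.3333333 + 1*4 = 12.333333

12.333333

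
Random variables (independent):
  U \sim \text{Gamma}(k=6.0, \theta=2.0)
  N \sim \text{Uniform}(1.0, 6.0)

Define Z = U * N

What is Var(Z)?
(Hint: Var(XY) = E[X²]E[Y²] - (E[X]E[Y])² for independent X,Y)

Var(XY) = E[X²]E[Y²] - (E[X]E[Y])²
E[U] = 12, Var(U) = 24
E[N] = 3.5, Var(N) = 2.0833333
E[U²] = 24 + 12² = 168
E[N²] = 2.0833333 + 3.5² = 14.333333
Var(Z) = 168*14.333333 - (12*3.5)²
= 2408 - 1764 = 644

644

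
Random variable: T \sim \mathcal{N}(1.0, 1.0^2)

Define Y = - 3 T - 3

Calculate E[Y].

For Y = -3T - 3:
E[Y] = -3 * E[T] - 3
E[T] = 1.0 = 1
E[Y] = -3 * 1 - 3 = -6

-6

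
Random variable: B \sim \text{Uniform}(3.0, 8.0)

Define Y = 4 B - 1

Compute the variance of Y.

For Y = aB + b: Var(Y) = a² * Var(B)
Var(B) = (8 - 3)^2/12 = 2.0833333
Var(Y) = 4² * 2.0833333 = 16 * 2.0833333 = 33.333333

33.333333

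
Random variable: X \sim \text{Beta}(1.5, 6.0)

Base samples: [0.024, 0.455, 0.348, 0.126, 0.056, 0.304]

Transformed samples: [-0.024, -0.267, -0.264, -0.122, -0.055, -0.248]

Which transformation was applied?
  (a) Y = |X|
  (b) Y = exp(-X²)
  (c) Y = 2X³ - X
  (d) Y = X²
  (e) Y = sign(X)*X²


Checking option (c) Y = 2X³ - X:
  X = 0.024 -> Y = -0.024 ✓
  X = 0.455 -> Y = -0.267 ✓
  X = 0.348 -> Y = -0.264 ✓
All samples match this transformation.

(c) 2X³ - X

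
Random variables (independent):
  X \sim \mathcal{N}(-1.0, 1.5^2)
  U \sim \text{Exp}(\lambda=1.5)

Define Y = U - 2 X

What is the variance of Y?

For independent RVs: Var(aX + bY) = a²Var(X) + b²Var(Y)
Var(X) = 2.25
Var(U) = 0.44444444
Var(Y) = (-2)²*2.25 + 1²*0.44444444
= 4*2.25 + 1*0.44444444 = 9.4444444

9.4444444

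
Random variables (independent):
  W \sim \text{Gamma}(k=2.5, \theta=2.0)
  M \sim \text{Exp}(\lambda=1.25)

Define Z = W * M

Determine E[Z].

For independent RVs: E[XY] = E[X]*E[Y]
E[W] = 5
E[M] = 0.8
E[Z] = 5 * 0.8 = 4

4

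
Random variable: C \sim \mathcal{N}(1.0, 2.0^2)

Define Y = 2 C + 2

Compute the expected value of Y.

For Y = 2C + 2:
E[Y] = 2 * E[C] + 2
E[C] = 1.0 = 1
E[Y] = 2 * 1 + 2 = 4

4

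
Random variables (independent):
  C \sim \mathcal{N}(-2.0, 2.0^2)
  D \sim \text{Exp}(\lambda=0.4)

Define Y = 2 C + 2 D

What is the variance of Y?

For independent RVs: Var(aX + bY) = a²Var(X) + b²Var(Y)
Var(C) = 4
Var(D) = 6.25
Var(Y) = 2²*4 + 2²*6.25
= 4*4 + 4*6.25 = 41

41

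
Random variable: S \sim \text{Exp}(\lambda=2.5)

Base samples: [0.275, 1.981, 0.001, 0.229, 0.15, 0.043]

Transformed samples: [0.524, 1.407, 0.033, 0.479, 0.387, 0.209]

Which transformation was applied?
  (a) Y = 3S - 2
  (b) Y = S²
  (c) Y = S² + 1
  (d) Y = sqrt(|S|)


Checking option (d) Y = sqrt(|S|):
  S = 0.275 -> Y = 0.524 ✓
  S = 1.981 -> Y = 1.407 ✓
  S = 0.001 -> Y = 0.033 ✓
All samples match this transformation.

(d) sqrt(|S|)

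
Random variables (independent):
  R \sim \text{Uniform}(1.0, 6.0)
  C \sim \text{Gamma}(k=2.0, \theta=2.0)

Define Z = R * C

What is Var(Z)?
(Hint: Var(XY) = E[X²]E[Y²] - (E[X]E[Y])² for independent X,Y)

Var(XY) = E[X²]E[Y²] - (E[X]E[Y])²
E[R] = 3.5, Var(R) = 2.0833333
E[C] = 4, Var(C) = 8
E[R²] = 2.0833333 + 3.5² = 14.333333
E[C²] = 8 + 4² = 24
Var(Z) = 14.333333*24 - (3.5*4)²
= 344 - 196 = 148

148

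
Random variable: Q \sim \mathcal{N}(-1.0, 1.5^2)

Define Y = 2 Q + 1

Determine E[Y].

For Y = 2Q + 1:
E[Y] = 2 * E[Q] + 1
E[Q] = -1.0 = -1
E[Y] = 2 * (-1) + 1 = -1

-1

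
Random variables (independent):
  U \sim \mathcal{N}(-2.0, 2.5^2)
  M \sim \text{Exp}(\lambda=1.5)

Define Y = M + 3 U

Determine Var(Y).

For independent RVs: Var(aX + bY) = a²Var(X) + b²Var(Y)
Var(U) = 6.25
Var(M) = 0.44444444
Var(Y) = 3²*6.25 + 1²*0.44444444
= 9*6.25 + 1*0.44444444 = 56.694444

56.694444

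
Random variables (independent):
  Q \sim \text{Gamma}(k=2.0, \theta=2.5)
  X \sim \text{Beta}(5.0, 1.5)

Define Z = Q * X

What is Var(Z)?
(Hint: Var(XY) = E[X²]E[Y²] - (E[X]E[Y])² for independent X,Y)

Var(XY) = E[X²]E[Y²] - (E[X]E[Y])²
E[Q] = 5, Var(Q) = 12.5
E[X] = 0.76923077, Var(X) = 0.023668639
E[Q²] = 12.5 + 5² = 37.5
E[X²] = 0.023668639 + 0.76923077² = 0.61538462
Var(Z) = 37.5*0.61538462 - (5*0.76923077)²
= 23.076923 - 14.792899 = 8.2840237

8.2840237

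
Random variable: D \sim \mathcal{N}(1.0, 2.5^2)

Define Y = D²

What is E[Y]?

E[D²] = Var(D) + (E[D])² = 6.25 + 1 = 7.25

7.25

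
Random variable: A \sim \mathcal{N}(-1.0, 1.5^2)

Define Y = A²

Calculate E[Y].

Using E[X²] = Var(X) + (E[X])²:
E[A] = -1
Var(A) = 1.5^2 = 2.25
E[A²] = 2.25 + (-1)² = 2.25 + 1 = 3.25

3.25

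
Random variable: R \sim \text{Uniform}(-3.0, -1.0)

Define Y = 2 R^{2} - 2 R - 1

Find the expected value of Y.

E[Y] = 2*E[R²] - 2*E[R] - 1
E[R] = -2
E[R²] = Var(R) + (E[R])² = 0.33333333 + 4 = 4.3333333
E[Y] = 2*4.3333333 - 2*(-2) - 1 = 11.666667

11.666667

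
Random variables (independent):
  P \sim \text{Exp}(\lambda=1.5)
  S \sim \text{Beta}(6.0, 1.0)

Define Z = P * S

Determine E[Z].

For independent RVs: E[XY] = E[X]*E[Y]
E[P] = 0.66666667
E[S] = 0.85714286
E[Z] = 0.66666667 * 0.85714286 = 0.57142857

0.57142857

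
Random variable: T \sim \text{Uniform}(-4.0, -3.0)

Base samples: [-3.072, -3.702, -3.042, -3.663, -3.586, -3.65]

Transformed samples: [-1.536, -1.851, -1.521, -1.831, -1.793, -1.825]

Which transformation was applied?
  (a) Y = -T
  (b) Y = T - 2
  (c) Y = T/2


Checking option (c) Y = T/2:
  T = -3.072 -> Y = -1.536 ✓
  T = -3.702 -> Y = -1.851 ✓
  T = -3.042 -> Y = -1.521 ✓
All samples match this transformation.

(c) T/2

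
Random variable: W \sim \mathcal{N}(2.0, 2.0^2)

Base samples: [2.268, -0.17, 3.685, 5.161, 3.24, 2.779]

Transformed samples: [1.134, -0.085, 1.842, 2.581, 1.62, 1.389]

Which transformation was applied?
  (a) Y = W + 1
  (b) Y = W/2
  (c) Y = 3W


Checking option (b) Y = W/2:
  W = 2.268 -> Y = 1.134 ✓
  W = -0.17 -> Y = -0.085 ✓
  W = 3.685 -> Y = 1.842 ✓
All samples match this transformation.

(b) W/2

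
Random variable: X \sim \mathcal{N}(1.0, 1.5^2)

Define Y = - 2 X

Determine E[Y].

For Y = -2X:
E[Y] = -2 * E[X]
E[X] = 1.0 = 1
E[Y] = -2 * 1 = -2

-2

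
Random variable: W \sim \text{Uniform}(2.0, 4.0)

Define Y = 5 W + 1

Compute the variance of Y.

For Y = aW + b: Var(Y) = a² * Var(W)
Var(W) = (4 - 2)^2/12 = 0.33333333
Var(Y) = 5² * 0.33333333 = 25 * 0.33333333 = 8.3333333

8.3333333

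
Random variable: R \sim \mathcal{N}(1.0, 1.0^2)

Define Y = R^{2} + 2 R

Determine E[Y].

E[Y] = 1*E[R²] + 2*E[R]
E[R] = 1
E[R²] = Var(R) + (E[R])² = 1 + 1 = 2
E[Y] = 1*2 + 2*1 = 4

4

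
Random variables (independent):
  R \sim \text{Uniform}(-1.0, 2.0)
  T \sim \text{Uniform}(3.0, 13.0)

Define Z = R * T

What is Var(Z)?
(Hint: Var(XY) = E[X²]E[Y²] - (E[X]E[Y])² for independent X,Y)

Var(XY) = E[X²]E[Y²] - (E[X]E[Y])²
E[R] = 0.5, Var(R) = 0.75
E[T] = 8, Var(T) = 8.3333333
E[R²] = 0.75 + 0.5² = 1
E[T²] = 8.3333333 + 8² = 72.333333
Var(Z) = 1*72.333333 - (0.5*8)²
= 72.333333 - 16 = 56.333333

56.333333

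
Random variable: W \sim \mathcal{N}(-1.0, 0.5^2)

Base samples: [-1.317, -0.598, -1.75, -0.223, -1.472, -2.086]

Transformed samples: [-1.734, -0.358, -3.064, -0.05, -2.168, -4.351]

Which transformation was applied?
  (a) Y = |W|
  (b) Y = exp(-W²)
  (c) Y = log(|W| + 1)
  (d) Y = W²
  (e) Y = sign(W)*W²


Checking option (e) Y = sign(W)*W²:
  W = -1.317 -> Y = -1.734 ✓
  W = -0.598 -> Y = -0.358 ✓
  W = -1.75 -> Y = -3.064 ✓
All samples match this transformation.

(e) sign(W)*W²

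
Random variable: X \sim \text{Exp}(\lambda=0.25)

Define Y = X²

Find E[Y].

E[X²] = Var(X) + (E[X])² = 16 + 16 = 32

32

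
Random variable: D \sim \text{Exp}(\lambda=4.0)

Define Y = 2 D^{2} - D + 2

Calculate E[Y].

E[Y] = 2*E[D²] - 1*E[D] + 2
E[D] = 0.25
E[D²] = Var(D) + (E[D])² = 0.0625 + 0.0625 = 0.125
E[Y] = 2*0.125 - 1*0.25 + 2 = 2

2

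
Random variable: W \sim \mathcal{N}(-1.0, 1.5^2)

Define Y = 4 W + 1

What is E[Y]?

For Y = 4W + 1:
E[Y] = 4 * E[W] + 1
E[W] = -1.0 = -1
E[Y] = 4 * (-1) + 1 = -3

-3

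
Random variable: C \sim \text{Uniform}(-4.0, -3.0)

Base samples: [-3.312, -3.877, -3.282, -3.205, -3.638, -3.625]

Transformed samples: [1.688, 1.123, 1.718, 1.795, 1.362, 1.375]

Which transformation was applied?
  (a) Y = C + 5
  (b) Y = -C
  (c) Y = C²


Checking option (a) Y = C + 5:
  C = -3.312 -> Y = 1.688 ✓
  C = -3.877 -> Y = 1.123 ✓
  C = -3.282 -> Y = 1.718 ✓
All samples match this transformation.

(a) C + 5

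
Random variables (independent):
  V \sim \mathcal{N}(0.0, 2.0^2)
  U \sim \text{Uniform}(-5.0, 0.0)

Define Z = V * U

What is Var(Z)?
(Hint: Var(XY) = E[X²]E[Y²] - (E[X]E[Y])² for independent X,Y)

Var(XY) = E[X²]E[Y²] - (E[X]E[Y])²
E[V] = 0, Var(V) = 4
E[U] = -2.5, Var(U) = 2.0833333
E[V²] = 4 + 0² = 4
E[U²] = 2.0833333 + (-2.5)² = 8.3333333
Var(Z) = 4*8.3333333 - (0*(-2.5))²
= 33.333333 - 0 = 33.333333

33.333333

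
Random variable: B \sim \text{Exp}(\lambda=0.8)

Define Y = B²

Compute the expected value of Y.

Using E[X²] = Var(X) + (E[X])²:
E[B] = 1.25
Var(B) = 1/0.8^2 = 1.5625
E[B²] = 1.5625 + 1.25² = 1.5625 + 1.5625 = 3.125

3.125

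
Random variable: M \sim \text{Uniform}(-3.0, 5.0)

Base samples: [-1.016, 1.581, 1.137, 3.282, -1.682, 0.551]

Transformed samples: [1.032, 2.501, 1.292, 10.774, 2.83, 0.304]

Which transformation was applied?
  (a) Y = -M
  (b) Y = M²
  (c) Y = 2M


Checking option (b) Y = M²:
  M = -1.016 -> Y = 1.032 ✓
  M = 1.581 -> Y = 2.501 ✓
  M = 1.137 -> Y = 1.292 ✓
All samples match this transformation.

(b) M²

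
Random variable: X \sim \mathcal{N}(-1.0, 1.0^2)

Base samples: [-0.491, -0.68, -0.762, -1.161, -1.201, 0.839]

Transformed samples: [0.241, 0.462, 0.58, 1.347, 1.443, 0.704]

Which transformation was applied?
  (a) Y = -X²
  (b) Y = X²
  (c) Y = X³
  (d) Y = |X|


Checking option (b) Y = X²:
  X = -0.491 -> Y = 0.241 ✓
  X = -0.68 -> Y = 0.462 ✓
  X = -0.762 -> Y = 0.58 ✓
All samples match this transformation.

(b) X²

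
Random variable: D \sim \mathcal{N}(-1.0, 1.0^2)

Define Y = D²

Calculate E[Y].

Using E[X²] = Var(X) + (E[X])²:
E[D] = -1
Var(D) = 1.0^2 = 1
E[D²] = 1 + (-1)² = 1 + 1 = 2

2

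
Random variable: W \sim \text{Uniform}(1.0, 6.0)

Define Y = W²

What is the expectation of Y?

E[W²] = Var(W) + (E[W])² = 2.0833333 + 12.25 = 14.333333

14.333333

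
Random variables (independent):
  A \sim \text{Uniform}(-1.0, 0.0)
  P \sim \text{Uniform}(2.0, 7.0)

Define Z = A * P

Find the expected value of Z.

For independent RVs: E[XY] = E[X]*E[Y]
E[A] = -0.5
E[P] = 4.5
E[Z] = -0.5 * 4.5 = -2.25

-2.25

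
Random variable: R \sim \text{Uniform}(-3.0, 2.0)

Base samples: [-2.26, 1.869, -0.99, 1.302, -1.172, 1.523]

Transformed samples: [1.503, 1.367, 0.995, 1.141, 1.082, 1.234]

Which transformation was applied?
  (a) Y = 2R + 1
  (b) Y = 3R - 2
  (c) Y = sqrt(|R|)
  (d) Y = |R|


Checking option (c) Y = sqrt(|R|):
  R = -2.26 -> Y = 1.503 ✓
  R = 1.869 -> Y = 1.367 ✓
  R = -0.99 -> Y = 0.995 ✓
All samples match this transformation.

(c) sqrt(|R|)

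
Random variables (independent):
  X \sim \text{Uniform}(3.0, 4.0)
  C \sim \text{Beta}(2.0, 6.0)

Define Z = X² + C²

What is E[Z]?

E[Z] = E[X²] + E[C²]
E[X²] = Var(X) + E[X]² = 0.083333333 + 12.25 = 12.333333
E[C²] = Var(C) + E[C]² = 0.020833333 + 0.0625 = 0.083333333
E[Z] = 12.333333 + 0.083333333 = 12.416667

12.416667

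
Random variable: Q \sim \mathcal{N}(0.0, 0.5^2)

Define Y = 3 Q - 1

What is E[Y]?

For Y = 3Q - 1:
E[Y] = 3 * E[Q] - 1
E[Q] = 0.0 = 0
E[Y] = 3 * 0 - 1 = -1

-1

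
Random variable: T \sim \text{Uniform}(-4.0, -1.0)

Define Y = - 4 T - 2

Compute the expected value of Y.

For Y = -4T - 2:
E[Y] = -4 * E[T] - 2
E[T] = (-4 - 1)/2 = -2.5
E[Y] = -4 * (-2.5) - 2 = 8

8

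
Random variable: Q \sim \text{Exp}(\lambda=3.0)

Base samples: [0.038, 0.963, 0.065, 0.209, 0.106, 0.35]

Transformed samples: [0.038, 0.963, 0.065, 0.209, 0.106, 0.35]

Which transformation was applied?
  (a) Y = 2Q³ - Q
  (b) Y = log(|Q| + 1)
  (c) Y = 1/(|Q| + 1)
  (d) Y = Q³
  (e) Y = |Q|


Checking option (e) Y = |Q|:
  Q = 0.038 -> Y = 0.038 ✓
  Q = 0.963 -> Y = 0.963 ✓
  Q = 0.065 -> Y = 0.065 ✓
All samples match this transformation.

(e) |Q|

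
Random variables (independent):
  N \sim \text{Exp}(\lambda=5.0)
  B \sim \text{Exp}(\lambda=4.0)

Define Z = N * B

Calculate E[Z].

For independent RVs: E[XY] = E[X]*E[Y]
E[N] = 0.2
E[B] = 0.25
E[Z] = 0.2 * 0.25 = 0.05

0.05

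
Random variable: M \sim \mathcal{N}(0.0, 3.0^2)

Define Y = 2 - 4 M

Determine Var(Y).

For Y = aM + b: Var(Y) = a² * Var(M)
Var(M) = 3.0^2 = 9
Var(Y) = (-4)² * 9 = 16 * 9 = 144

144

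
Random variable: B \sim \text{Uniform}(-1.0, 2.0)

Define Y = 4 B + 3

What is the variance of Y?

For Y = aB + b: Var(Y) = a² * Var(B)
Var(B) = (2 + 1)^2/12 = 0.75
Var(Y) = 4² * 0.75 = 16 * 0.75 = 12

12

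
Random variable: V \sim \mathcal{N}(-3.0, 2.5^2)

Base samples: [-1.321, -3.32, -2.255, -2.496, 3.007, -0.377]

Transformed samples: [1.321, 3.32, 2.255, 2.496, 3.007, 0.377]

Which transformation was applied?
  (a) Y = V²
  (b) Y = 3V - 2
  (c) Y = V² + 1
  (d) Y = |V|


Checking option (d) Y = |V|:
  V = -1.321 -> Y = 1.321 ✓
  V = -3.32 -> Y = 3.32 ✓
  V = -2.255 -> Y = 2.255 ✓
All samples match this transformation.

(d) |V|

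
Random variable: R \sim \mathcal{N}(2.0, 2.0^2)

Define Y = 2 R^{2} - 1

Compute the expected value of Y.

E[Y] = 2*E[R²] - 1
E[R] = 2
E[R²] = Var(R) + (E[R])² = 4 + 4 = 8
E[Y] = 2*8 - 1 = 15

15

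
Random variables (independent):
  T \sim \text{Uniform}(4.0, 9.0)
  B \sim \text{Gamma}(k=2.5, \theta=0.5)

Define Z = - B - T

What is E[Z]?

E[Z] = -1*E[T] - 1*E[B]
E[T] = 6.5
E[B] = 1.25
E[Z] = -1*6.5 - 1*1.25 = -7.75

-7.75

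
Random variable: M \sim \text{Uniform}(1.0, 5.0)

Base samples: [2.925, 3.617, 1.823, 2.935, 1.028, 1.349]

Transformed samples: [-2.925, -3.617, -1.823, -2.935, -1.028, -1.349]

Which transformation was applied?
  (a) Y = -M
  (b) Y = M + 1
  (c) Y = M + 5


Checking option (a) Y = -M:
  M = 2.925 -> Y = -2.925 ✓
  M = 3.617 -> Y = -3.617 ✓
  M = 1.823 -> Y = -1.823 ✓
All samples match this transformation.

(a) -M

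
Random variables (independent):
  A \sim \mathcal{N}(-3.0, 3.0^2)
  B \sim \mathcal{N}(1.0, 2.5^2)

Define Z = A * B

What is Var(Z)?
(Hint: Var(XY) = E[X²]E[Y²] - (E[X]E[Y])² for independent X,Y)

Var(XY) = E[X²]E[Y²] - (E[X]E[Y])²
E[A] = -3, Var(A) = 9
E[B] = 1, Var(B) = 6.25
E[A²] = 9 + (-3)² = 18
E[B²] = 6.25 + 1² = 7.25
Var(Z) = 18*7.25 - (-3*1)²
= 130.5 - 9 = 121.5

121.5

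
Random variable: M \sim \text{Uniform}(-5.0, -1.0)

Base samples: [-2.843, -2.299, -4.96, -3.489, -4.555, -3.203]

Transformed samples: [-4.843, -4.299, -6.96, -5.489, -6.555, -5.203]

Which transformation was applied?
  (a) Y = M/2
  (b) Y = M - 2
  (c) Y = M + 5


Checking option (b) Y = M - 2:
  M = -2.843 -> Y = -4.843 ✓
  M = -2.299 -> Y = -4.299 ✓
  M = -4.96 -> Y = -6.96 ✓
All samples match this transformation.

(b) M - 2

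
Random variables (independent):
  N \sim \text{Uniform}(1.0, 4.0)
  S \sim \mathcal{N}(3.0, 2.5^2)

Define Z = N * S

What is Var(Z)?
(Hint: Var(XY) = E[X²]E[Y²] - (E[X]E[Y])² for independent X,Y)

Var(XY) = E[X²]E[Y²] - (E[X]E[Y])²
E[N] = 2.5, Var(N) = 0.75
E[S] = 3, Var(S) = 6.25
E[N²] = 0.75 + 2.5² = 7
E[S²] = 6.25 + 3² = 15.25
Var(Z) = 7*15.25 - (2.5*3)²
= 106.75 - 56.25 = 50.5

50.5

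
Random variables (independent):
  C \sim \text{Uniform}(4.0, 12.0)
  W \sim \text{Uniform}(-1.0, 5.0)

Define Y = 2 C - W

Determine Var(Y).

For independent RVs: Var(aX + bY) = a²Var(X) + b²Var(Y)
Var(C) = 5.3333333
Var(W) = 3
Var(Y) = 2²*5.3333333 + (-1)²*3
= 4*5.3333333 + 1*3 = 24.333333

24.333333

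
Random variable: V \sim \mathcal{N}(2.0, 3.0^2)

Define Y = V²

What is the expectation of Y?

E[V²] = Var(V) + (E[V])² = 9 + 4 = 13

13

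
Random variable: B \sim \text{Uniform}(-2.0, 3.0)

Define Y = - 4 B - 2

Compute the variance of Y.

For Y = aB + b: Var(Y) = a² * Var(B)
Var(B) = (3 + 2)^2/12 = 2.0833333
Var(Y) = (-4)² * 2.0833333 = 16 * 2.0833333 = 33.333333

33.333333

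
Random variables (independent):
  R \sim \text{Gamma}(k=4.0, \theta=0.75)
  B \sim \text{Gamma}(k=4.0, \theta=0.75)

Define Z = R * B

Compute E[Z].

For independent RVs: E[XY] = E[X]*E[Y]
E[R] = 3
E[B] = 3
E[Z] = 3 * 3 = 9

9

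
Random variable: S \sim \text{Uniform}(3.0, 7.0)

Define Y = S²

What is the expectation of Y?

E[S²] = Var(S) + (E[S])² = 1.3333333 + 25 = 26.333333

26.333333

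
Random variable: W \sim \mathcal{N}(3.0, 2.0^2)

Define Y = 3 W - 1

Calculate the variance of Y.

For Y = aW + b: Var(Y) = a² * Var(W)
Var(W) = 2.0^2 = 4
Var(Y) = 3² * 4 = 9 * 4 = 36

36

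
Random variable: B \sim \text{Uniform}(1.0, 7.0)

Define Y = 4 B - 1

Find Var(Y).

For Y = aB + b: Var(Y) = a² * Var(B)
Var(B) = (7 - 1)^2/12 = 3
Var(Y) = 4² * 3 = 16 * 3 = 48

48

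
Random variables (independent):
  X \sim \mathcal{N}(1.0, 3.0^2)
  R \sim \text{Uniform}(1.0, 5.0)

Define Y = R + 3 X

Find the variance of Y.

For independent RVs: Var(aX + bY) = a²Var(X) + b²Var(Y)
Var(X) = 9
Var(R) = 1.3333333
Var(Y) = 3²*9 + 1²*1.3333333
= 9*9 + 1*1.3333333 = 82.333333

82.333333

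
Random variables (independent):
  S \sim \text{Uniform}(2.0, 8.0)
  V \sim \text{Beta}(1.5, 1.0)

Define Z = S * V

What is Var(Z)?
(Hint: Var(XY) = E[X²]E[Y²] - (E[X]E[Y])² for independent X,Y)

Var(XY) = E[X²]E[Y²] - (E[X]E[Y])²
E[S] = 5, Var(S) = 3
E[V] = 0.6, Var(V) = 0.068571429
E[S²] = 3 + 5² = 28
E[V²] = 0.068571429 + 0.6² = 0.42857143
Var(Z) = 28*0.42857143 - (5*0.6)²
= 12 - 9 = 3

3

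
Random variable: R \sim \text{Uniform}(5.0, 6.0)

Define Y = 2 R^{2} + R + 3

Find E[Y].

E[Y] = 2*E[R²] + 1*E[R] + 3
E[R] = 5.5
E[R²] = Var(R) + (E[R])² = 0.083333333 + 30.25 = 30.333333
E[Y] = 2*30.333333 + 1*5.5 + 3 = 69.166667

69.166667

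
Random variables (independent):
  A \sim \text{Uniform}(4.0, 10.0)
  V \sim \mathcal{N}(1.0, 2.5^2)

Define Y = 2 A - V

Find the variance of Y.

For independent RVs: Var(aX + bY) = a²Var(X) + b²Var(Y)
Var(A) = 3
Var(V) = 6.25
Var(Y) = 2²*3 + (-1)²*6.25
= 4*3 + 1*6.25 = 18.25

18.25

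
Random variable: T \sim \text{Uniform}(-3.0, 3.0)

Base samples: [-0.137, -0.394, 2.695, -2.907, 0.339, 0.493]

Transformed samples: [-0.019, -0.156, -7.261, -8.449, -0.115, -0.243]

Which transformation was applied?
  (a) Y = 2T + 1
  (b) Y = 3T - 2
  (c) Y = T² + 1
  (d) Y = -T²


Checking option (d) Y = -T²:
  T = -0.137 -> Y = -0.019 ✓
  T = -0.394 -> Y = -0.156 ✓
  T = 2.695 -> Y = -7.261 ✓
All samples match this transformation.

(d) -T²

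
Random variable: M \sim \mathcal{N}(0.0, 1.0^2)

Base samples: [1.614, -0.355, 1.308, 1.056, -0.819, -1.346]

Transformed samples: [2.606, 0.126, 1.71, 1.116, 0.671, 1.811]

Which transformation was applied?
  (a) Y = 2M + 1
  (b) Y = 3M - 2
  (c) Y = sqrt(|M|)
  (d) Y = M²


Checking option (d) Y = M²:
  M = 1.614 -> Y = 2.606 ✓
  M = -0.355 -> Y = 0.126 ✓
  M = 1.308 -> Y = 1.71 ✓
All samples match this transformation.

(d) M²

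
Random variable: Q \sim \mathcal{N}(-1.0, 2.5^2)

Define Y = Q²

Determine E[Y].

Using E[X²] = Var(X) + (E[X])²:
E[Q] = -1
Var(Q) = 2.5^2 = 6.25
E[Q²] = 6.25 + (-1)² = 6.25 + 1 = 7.25

7.25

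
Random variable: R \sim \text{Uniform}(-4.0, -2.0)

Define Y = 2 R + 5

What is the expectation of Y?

For Y = 2R + 5:
E[Y] = 2 * E[R] + 5
E[R] = (-4 - 2)/2 = -3
E[Y] = 2 * (-3) + 5 = -1

-1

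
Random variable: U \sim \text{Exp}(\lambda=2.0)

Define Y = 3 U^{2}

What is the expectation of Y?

E[Y] = 3*E[U²]
E[U] = 0.5
E[U²] = Var(U) + (E[U])² = 0.25 + 0.25 = 0.5
E[Y] = 3*0.5 = 1.5

1.5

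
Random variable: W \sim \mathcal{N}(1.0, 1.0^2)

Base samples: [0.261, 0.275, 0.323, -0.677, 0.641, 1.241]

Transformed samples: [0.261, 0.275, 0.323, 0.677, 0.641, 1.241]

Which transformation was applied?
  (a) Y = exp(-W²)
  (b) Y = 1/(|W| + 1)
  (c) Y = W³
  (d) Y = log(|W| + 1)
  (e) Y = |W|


Checking option (e) Y = |W|:
  W = 0.261 -> Y = 0.261 ✓
  W = 0.275 -> Y = 0.275 ✓
  W = 0.323 -> Y = 0.323 ✓
All samples match this transformation.

(e) |W|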